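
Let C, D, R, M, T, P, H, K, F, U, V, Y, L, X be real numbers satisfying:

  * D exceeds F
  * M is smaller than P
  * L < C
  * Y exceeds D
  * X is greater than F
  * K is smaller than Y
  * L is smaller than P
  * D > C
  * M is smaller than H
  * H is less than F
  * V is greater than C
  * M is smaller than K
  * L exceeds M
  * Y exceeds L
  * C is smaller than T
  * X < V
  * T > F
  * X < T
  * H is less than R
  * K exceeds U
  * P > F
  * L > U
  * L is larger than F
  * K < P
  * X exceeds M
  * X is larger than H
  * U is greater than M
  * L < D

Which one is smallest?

M

H is not least since M < H; F is not least since H < F; U is not least since M < U; L is not least since U < L; X is not least since M < X; K is not least since U < K; C is not least since L < C; D is not least since F < D; P is not least since L < P; R is not least since H < R; T is not least since F < T; V is not least since X < V; Y is not least since K < Y.
Only M has nothing below it, so M is the smallest.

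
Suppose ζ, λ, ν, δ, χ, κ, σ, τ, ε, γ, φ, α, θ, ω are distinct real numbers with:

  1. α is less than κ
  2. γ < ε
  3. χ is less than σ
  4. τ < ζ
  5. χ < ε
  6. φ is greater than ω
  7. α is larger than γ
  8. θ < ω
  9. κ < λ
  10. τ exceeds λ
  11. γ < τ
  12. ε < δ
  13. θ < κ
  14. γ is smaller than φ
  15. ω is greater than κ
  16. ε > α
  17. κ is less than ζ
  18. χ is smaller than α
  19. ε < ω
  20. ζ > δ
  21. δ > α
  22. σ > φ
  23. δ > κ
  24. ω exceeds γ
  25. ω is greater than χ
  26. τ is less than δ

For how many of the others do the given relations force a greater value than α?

From α the given relations immediately reach κ, ε, δ.
From those, λ, ω, ζ — 6 in total.
From those, τ, φ — 8 in total.
From those, σ — 9 in total.
Nothing else is reachable above α; 9 in all.

9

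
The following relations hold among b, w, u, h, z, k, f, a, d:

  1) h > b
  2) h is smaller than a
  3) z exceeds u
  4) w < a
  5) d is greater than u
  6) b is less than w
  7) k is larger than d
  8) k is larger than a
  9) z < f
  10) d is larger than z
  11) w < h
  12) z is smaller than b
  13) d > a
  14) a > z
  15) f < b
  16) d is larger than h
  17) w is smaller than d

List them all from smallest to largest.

The consecutive links are each given: u < z; z < f; f < b; b < w; w < h; h < a; a < d; d < k.

u < z < f < b < w < h < a < d < k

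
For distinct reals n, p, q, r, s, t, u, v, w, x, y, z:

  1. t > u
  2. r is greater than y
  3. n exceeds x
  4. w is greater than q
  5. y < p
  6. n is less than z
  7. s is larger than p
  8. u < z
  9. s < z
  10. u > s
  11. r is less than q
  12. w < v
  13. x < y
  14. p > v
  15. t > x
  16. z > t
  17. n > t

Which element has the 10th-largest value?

r

The consecutive relations fix a unique order: x < y < r < q < w < v < p < s < u < t < n < z.
The 10th largest is r.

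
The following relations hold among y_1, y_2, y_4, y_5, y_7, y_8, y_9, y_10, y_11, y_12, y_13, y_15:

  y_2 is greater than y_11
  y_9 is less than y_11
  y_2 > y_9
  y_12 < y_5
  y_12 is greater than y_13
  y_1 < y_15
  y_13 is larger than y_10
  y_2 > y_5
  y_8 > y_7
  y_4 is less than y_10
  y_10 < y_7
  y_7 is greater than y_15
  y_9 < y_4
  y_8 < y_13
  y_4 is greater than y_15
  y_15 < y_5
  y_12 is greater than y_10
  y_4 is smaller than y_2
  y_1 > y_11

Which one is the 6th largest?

y_7

Piecing the relations together gives one ordering: y_9 < y_11 < y_1 < y_15 < y_4 < y_10 < y_7 < y_8 < y_13 < y_12 < y_5 < y_2.
Counting 6 from the largest end gives y_7.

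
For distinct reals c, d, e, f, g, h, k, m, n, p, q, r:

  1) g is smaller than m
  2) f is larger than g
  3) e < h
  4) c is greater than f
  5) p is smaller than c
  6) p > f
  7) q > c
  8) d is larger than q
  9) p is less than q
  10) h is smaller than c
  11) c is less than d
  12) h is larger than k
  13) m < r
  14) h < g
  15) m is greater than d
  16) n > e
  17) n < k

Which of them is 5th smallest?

Piecing the relations together gives one ordering: e < n < k < h < g < f < p < c < q < d < m < r.
The 5th smallest is g.

g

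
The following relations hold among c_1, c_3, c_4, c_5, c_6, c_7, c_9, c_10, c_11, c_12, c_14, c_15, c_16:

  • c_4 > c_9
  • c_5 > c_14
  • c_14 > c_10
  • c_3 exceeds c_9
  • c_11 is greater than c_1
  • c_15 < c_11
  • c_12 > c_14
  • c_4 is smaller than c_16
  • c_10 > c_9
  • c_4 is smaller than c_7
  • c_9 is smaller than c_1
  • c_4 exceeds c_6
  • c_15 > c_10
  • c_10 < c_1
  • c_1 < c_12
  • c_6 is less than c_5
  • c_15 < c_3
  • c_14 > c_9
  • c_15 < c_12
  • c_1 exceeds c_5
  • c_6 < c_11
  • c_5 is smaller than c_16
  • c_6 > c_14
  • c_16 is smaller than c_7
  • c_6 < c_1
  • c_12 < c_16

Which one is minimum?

c_10 is not least since c_9 < c_10; c_15 is not least since c_10 < c_15; c_14 is not least since c_10 < c_14; c_6 is not least since c_14 < c_6; c_5 is not least since c_6 < c_5; c_3 is not least since c_9 < c_3; c_1 is not least since c_5 < c_1; c_11 is not least since c_15 < c_11; c_4 is not least since c_6 < c_4; c_12 is not least since c_14 < c_12; c_16 is not least since c_4 < c_16; c_7 is not least since c_4 < c_7.
Only c_9 has nothing below it, so c_9 is the minimum.

c_9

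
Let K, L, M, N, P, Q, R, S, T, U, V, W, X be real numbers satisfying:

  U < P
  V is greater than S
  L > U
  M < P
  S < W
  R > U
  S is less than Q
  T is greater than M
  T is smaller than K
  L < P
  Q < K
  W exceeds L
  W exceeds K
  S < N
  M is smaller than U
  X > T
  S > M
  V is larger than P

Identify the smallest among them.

M

S is not least since M < S; T is not least since M < T; Q is not least since S < Q; U is not least since M < U; L is not least since U < L; K is not least since T < K; X is not least since T < X; P is not least since L < P; W is not least since K < W; V is not least since P < V; N is not least since S < N; R is not least since U < R.
Only M has nothing below it, so M is the smallest.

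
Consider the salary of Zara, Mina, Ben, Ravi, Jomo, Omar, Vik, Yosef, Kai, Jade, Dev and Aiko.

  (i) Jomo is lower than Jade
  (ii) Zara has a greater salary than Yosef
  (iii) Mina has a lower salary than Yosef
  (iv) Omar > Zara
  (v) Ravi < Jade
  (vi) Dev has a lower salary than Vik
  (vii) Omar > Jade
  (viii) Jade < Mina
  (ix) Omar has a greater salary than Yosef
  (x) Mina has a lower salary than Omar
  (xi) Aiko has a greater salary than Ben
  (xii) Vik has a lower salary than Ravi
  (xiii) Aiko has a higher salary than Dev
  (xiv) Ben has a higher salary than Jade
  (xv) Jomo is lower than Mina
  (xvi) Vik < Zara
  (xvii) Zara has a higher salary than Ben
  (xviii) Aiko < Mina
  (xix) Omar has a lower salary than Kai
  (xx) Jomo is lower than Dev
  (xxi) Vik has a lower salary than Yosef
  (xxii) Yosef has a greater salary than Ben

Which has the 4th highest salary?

Yosef

Chaining the given pairs: Jomo < Dev < Vik < Ravi < Jade < Ben < Aiko < Mina < Yosef < Zara < Omar < Kai.
The 4th largest is Yosef.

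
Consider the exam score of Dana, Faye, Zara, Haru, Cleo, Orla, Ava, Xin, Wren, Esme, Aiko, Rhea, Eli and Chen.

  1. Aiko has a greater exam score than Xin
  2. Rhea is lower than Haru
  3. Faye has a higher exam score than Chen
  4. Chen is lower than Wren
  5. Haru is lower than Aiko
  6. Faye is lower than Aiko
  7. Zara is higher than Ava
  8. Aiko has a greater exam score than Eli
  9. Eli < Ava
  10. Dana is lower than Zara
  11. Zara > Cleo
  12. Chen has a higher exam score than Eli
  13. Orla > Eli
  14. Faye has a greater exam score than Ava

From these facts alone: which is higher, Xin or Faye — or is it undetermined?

undetermined

Following every chain through Xin: above Xin we get Aiko.
Faye is not reached, and no chain runs the other way from Faye to Xin.
So the given relations leave the order of Xin and Faye undetermined.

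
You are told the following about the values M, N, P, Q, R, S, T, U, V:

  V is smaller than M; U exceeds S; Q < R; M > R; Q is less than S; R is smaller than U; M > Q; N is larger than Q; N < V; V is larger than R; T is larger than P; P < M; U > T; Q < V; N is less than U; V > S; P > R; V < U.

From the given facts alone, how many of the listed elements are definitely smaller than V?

4

From V the given relations immediately reach Q, N, S, R.
No other element is forced below V by the given relations, so the count is 4.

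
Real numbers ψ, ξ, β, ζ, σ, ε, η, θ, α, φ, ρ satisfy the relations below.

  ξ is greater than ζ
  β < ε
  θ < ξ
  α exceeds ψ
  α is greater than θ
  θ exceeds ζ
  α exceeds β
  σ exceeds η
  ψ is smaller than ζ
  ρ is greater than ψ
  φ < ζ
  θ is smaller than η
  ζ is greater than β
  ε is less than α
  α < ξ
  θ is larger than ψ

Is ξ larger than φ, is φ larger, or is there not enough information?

ξ

Link the given pairs in sequence: φ < ζ; ζ < θ; θ < α; α < ξ.
Together: φ < ζ < θ < α < ξ.
So ξ is larger.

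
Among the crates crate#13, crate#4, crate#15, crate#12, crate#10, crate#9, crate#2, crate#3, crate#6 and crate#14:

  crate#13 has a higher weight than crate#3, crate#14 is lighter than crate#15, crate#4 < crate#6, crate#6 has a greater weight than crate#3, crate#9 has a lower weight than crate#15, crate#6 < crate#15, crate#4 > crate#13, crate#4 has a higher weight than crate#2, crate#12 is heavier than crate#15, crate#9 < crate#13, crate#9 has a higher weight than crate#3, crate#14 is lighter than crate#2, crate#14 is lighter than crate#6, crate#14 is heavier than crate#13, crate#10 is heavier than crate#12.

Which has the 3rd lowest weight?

Chaining the given pairs: crate#3 < crate#9 < crate#13 < crate#14 < crate#2 < crate#4 < crate#6 < crate#15 < crate#12 < crate#10.
The 3rd smallest is crate#13.

crate#13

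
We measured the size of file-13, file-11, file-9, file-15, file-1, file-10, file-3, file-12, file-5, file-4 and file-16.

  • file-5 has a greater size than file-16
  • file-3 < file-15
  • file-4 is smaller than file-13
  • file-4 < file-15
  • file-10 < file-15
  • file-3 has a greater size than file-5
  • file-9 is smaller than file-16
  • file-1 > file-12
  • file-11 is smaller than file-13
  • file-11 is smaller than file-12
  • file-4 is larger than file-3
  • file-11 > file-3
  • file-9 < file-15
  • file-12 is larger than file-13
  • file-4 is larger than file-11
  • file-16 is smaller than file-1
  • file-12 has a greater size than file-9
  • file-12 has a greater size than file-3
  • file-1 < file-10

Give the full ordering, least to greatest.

file-9 < file-16 < file-5 < file-3 < file-11 < file-4 < file-13 < file-12 < file-1 < file-10 < file-15

Each adjacent pair is fixed by a given relation: file-9 < file-16; file-16 < file-5; file-5 < file-3; file-3 < file-11; file-11 < file-4; file-4 < file-13; file-13 < file-12; file-12 < file-1; file-1 < file-10; file-10 < file-15. Chaining them end to end gives the full order.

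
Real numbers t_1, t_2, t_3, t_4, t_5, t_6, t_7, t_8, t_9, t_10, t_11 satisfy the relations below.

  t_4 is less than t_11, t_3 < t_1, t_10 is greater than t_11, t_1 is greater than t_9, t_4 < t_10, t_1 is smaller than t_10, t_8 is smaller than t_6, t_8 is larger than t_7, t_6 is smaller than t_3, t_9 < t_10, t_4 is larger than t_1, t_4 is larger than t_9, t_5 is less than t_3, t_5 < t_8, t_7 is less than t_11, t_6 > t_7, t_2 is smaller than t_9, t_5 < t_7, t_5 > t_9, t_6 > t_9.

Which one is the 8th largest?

t_7

Chaining the given pairs: t_2 < t_9 < t_5 < t_7 < t_8 < t_6 < t_3 < t_1 < t_4 < t_11 < t_10.
Counting 8 from the largest end gives t_7.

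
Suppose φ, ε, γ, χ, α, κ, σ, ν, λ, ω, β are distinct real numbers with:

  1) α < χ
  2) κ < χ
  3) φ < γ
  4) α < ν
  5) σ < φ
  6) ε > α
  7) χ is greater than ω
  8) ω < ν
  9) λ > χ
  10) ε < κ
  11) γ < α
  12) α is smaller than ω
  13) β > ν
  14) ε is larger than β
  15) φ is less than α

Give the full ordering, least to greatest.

Each adjacent pair is fixed by a given relation: σ < φ; φ < γ; γ < α; α < ω; ω < ν; ν < β; β < ε; ε < κ; κ < χ; χ < λ. Chaining them end to end gives the full order.

σ < φ < γ < α < ω < ν < β < ε < κ < χ < λ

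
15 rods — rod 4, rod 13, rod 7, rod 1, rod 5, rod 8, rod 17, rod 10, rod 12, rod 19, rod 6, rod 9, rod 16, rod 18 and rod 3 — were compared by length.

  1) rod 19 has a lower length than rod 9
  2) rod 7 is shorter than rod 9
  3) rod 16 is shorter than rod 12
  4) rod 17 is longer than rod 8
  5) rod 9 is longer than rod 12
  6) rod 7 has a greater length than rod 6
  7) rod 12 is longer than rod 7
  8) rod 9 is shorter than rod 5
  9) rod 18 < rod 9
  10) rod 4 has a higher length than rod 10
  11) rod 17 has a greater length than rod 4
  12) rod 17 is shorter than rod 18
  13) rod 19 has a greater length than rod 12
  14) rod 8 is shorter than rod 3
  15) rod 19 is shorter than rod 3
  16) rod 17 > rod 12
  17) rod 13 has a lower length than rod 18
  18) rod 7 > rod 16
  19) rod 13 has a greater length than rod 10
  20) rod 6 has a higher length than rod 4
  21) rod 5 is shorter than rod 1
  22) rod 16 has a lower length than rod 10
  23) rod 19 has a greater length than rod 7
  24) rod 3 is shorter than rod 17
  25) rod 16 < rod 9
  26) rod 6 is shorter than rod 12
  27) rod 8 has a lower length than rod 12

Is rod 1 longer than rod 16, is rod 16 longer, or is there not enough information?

The relevant relations are rod 16 < rod 10; rod 10 < rod 4; rod 4 < rod 6; rod 6 < rod 7; rod 7 < rod 12; rod 12 < rod 19; rod 19 < rod 3; rod 3 < rod 17; rod 17 < rod 18; rod 18 < rod 9; rod 9 < rod 5; rod 5 < rod 1.
Together: rod 16 < rod 10 < rod 4 < rod 6 < rod 7 < rod 12 < rod 19 < rod 3 < rod 17 < rod 18 < rod 9 < rod 5 < rod 1.
So rod 1 is longer.

rod 1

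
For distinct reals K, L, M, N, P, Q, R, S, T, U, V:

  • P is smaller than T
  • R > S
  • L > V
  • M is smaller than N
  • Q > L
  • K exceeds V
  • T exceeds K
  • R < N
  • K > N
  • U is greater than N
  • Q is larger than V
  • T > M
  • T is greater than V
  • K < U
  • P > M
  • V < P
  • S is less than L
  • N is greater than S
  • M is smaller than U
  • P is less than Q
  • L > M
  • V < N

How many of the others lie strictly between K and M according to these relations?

The relations place M below K. An element lies strictly between them when it is forced above M and also forced below K.
Above M: {P, L, Q, N, U, T}. Below K: {V, S, R, N}.
Intersection: {N} — 1.

1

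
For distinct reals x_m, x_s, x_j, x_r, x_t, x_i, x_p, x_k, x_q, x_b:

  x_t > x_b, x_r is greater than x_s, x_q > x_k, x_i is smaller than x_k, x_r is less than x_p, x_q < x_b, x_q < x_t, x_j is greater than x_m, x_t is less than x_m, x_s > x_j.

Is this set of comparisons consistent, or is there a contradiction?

Every relation is compatible with x_i < x_k < x_q < x_b < x_t < x_m < x_j < x_s < x_r < x_p; the set is consistent.

consistent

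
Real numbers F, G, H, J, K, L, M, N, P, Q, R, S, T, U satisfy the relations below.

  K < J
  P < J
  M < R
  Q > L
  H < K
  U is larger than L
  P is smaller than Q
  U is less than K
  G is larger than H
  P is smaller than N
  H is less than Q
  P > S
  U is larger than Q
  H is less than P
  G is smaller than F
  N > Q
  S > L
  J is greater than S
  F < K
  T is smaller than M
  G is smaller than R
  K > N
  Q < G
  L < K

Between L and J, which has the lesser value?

L

Link the given pairs in sequence: L < S; S < P; P < Q; Q < U; U < K; K < J.
Together: L < S < P < Q < U < K < J.
So L < J; L is the smaller of the two.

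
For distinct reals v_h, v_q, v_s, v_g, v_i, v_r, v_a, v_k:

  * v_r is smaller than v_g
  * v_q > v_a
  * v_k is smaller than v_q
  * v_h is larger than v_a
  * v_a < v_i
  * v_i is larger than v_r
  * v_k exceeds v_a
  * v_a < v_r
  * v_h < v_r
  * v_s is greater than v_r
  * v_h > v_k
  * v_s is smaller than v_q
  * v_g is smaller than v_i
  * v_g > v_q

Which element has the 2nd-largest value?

The consecutive relations fix a unique order: v_a < v_k < v_h < v_r < v_s < v_q < v_g < v_i.
Counting 2 from the largest end gives v_g.

v_g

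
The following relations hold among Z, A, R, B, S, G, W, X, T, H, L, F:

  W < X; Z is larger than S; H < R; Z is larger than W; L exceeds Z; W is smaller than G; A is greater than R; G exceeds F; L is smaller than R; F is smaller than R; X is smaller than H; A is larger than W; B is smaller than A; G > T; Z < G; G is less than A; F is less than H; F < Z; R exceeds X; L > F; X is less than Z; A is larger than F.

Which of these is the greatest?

T is not greatest since T < G; S is not greatest since S < Z; F is not greatest since F < A; B is not greatest since B < A; W is not greatest since W < Z; X is not greatest since X < R; Z is not greatest since Z < G; L is not greatest since L < R; G is not greatest since G < A; H is not greatest since H < R; R is not greatest since R < A.
Only A has nothing above it, so A is the greatest.

A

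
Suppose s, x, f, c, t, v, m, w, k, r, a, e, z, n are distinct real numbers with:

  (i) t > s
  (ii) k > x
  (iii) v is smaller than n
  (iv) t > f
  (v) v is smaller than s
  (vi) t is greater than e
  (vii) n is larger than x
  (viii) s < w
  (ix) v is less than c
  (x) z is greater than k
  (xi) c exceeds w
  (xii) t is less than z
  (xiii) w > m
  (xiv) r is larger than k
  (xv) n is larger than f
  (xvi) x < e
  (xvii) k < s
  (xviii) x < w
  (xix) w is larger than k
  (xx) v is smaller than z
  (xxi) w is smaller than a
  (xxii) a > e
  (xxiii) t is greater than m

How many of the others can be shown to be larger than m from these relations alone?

The elements the relations force above m are w, t, z, a, c — no chain reaches any other.
That is 5.

5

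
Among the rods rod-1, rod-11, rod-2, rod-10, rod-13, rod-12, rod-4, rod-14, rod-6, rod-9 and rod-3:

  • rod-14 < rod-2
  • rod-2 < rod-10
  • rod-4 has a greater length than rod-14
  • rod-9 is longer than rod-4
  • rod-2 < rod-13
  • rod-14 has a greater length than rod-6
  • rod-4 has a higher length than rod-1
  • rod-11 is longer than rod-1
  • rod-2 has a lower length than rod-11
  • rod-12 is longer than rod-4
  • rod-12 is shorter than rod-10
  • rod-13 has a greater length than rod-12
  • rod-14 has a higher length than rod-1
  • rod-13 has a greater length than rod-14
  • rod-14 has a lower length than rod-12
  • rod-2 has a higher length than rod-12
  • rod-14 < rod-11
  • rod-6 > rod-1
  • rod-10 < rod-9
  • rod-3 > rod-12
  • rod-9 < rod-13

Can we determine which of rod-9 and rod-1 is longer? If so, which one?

rod-1 < rod-6 and rod-6 < rod-14 give rod-1 < rod-14.
Then rod-14 < rod-4 extends the chain to rod-4.
Then rod-4 < rod-12 extends the chain to rod-12.
Then rod-12 < rod-2 extends the chain to rod-2.
With rod-2 < rod-10: rod-1 < rod-6 < rod-14 < rod-4 < rod-12 < rod-2 < rod-10.
With rod-10 < rod-9: rod-1 < rod-6 < rod-14 < rod-4 < rod-12 < rod-2 < rod-10 < rod-9.
So rod-9 is longer.

rod-9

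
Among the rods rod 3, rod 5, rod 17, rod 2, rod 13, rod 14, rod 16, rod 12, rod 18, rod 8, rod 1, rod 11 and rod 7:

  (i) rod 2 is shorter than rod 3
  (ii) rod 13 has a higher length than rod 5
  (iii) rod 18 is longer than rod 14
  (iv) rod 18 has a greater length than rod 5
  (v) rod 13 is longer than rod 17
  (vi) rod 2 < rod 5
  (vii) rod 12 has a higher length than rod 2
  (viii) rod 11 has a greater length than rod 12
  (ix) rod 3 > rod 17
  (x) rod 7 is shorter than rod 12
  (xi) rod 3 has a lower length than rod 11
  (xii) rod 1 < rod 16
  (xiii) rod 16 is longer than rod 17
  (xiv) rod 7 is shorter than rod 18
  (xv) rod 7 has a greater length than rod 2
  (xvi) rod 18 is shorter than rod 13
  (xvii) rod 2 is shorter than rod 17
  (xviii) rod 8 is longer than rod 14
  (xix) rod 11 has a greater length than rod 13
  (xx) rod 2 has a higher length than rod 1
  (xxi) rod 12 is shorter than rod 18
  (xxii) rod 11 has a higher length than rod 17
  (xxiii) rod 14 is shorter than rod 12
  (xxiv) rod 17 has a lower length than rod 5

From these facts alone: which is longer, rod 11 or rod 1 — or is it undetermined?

Following the relations from rod 1: rod 1 < rod 2 < rod 7 < rod 12 < rod 18 < rod 13 < rod 11.
So rod 11 is longer.

rod 11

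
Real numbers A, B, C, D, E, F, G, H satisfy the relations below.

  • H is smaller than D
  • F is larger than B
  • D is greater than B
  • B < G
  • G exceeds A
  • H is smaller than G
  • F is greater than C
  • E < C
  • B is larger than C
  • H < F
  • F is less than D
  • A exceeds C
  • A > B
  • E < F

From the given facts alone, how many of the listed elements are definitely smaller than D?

The elements the relations force below D are E, C, H, B, F — no chain reaches any other.
That is 5.

5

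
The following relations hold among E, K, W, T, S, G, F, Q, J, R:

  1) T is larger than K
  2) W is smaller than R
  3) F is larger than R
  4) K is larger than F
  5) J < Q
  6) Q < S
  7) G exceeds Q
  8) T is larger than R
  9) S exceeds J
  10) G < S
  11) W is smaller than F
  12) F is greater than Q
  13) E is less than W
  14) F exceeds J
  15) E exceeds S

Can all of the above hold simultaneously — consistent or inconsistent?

Every relation is compatible with J < Q < G < S < E < W < R < F < K < T; the set is consistent.

consistent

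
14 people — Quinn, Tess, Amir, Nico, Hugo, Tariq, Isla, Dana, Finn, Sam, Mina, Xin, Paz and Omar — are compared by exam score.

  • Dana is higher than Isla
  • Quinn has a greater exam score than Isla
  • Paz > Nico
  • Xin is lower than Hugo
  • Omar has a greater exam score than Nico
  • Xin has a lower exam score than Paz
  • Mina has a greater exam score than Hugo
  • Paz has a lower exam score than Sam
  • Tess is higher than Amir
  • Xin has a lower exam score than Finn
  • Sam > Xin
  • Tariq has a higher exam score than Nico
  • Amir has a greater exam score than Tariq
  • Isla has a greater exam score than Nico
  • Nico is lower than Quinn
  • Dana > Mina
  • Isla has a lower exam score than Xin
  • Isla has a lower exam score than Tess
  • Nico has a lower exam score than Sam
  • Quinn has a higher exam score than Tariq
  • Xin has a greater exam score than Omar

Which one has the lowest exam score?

Chaining upward from Nico: directly above it, Omar, Isla, Tariq, Quinn, Paz, Sam; then Xin, Amir, Dana, Tess; then Hugo, Finn; then Mina.
That covers every other element, and nothing is given below Nico, so Nico is the lowest exam score.

Nico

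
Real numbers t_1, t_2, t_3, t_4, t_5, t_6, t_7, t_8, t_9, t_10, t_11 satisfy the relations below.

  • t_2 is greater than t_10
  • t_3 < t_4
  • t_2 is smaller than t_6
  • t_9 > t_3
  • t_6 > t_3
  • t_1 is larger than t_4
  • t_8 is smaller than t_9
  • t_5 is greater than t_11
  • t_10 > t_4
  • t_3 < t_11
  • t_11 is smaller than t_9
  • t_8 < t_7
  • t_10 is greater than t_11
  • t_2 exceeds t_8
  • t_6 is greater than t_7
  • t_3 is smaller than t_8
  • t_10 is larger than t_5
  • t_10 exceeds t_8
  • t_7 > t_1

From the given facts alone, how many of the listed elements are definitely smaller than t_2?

Directly below t_2: t_8, t_10.
One step further: t_3, t_4, t_11, t_5 (6 so far).
Nothing else is reachable below t_2; 6 in all.

6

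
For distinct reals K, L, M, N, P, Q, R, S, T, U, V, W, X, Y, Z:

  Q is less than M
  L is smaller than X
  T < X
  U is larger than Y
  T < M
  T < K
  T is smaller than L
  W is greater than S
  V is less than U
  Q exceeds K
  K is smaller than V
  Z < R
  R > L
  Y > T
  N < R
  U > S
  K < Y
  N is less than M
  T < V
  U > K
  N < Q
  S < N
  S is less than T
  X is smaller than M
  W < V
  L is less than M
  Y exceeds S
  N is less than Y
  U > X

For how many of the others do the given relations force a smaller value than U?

9

Directly below U: S, K, X, V, Y.
One step further: T, N, W, L (9 so far).
No other element is forced below U by the given relations, so the count is 9.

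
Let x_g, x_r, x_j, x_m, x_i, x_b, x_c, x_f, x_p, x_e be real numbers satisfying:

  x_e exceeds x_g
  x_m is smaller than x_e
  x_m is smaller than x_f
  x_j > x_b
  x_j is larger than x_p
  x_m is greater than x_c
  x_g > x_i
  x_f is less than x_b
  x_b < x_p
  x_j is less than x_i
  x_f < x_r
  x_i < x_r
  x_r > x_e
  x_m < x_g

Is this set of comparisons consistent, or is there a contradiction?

The single ordering x_c < x_m < x_f < x_b < x_p < x_j < x_i < x_g < x_e < x_r satisfies every listed relation, so no contradiction arises.

consistent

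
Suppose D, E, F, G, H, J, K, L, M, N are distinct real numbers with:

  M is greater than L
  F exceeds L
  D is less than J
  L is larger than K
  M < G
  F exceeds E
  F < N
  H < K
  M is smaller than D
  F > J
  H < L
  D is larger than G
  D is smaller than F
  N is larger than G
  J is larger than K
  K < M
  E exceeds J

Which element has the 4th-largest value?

The consecutive relations fix a unique order: H < K < L < M < G < D < J < E < F < N.
The 4th largest is J.

J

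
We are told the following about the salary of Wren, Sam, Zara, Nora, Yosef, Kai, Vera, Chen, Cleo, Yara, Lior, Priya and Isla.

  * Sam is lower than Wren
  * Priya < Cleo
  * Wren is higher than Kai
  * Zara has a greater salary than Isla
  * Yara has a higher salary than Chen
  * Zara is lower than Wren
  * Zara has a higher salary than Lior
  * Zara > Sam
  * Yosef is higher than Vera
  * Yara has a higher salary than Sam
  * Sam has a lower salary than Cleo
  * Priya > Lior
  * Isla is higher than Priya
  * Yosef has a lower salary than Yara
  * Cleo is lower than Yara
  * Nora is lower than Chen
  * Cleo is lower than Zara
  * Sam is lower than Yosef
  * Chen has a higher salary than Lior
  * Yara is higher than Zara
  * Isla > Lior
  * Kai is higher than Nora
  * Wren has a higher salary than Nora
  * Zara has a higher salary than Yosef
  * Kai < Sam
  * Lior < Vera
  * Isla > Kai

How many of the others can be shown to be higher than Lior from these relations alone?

9

The elements the relations force above Lior are Vera, Priya, Cleo, Chen, Isla, Yosef, Zara, Wren, Yara — no chain reaches any other.
That is 9.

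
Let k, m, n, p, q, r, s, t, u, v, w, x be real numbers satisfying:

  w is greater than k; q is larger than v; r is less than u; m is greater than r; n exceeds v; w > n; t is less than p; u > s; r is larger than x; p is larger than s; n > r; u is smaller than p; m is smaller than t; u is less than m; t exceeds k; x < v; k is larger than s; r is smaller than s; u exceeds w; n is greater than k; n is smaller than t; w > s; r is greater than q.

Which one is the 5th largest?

w

Piecing the relations together gives one ordering: x < v < q < r < s < k < n < w < u < m < t < p.
Counting 5 from the largest end gives w.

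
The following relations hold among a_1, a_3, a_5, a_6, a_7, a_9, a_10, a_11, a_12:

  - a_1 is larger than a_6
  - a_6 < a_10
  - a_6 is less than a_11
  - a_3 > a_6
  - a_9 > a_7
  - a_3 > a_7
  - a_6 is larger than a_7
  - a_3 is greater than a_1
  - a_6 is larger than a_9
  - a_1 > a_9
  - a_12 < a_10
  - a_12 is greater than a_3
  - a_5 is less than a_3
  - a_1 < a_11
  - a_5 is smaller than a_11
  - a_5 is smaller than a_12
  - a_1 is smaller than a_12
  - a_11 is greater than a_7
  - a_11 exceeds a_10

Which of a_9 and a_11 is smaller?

a_9

The relevant relations are a_9 < a_6; a_6 < a_1; a_1 < a_3; a_3 < a_12; a_12 < a_10; a_10 < a_11.
Chaining these gives a_9 < a_6 < a_1 < a_3 < a_12 < a_10 < a_11.
So a_9 < a_11; a_9 is the smaller of the two.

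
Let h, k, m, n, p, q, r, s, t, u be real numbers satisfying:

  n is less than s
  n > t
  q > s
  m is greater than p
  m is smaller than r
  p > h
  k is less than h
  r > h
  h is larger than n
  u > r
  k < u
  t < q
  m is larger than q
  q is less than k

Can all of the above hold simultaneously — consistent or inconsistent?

The single ordering t < n < s < q < k < h < p < m < r < u satisfies every listed relation, so no contradiction arises.

consistent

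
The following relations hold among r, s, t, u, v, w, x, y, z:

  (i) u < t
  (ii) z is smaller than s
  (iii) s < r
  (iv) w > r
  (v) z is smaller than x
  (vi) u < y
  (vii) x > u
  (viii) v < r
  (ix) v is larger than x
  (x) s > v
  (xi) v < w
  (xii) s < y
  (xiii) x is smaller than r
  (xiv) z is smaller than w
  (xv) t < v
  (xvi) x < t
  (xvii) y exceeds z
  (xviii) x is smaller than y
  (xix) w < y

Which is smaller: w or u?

Chaining the given relations: u < x < t < v < s < r < w.
So u < w; u is the smaller of the two.

u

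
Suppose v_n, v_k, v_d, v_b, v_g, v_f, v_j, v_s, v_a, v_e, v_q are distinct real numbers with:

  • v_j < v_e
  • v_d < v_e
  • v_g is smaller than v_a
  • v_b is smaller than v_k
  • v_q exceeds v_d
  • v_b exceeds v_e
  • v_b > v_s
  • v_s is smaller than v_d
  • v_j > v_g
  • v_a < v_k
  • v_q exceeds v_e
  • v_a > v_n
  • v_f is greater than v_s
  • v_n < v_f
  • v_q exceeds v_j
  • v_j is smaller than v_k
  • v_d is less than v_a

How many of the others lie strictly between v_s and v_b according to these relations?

The relations place v_s below v_b. An element lies strictly between them when it is forced above v_s and also forced below v_b.
Above v_s: {v_d, v_a, v_e, v_k, v_q, v_f}. Below v_b: {v_g, v_j, v_d, v_e}.
Intersection: {v_d, v_e} — 2.

2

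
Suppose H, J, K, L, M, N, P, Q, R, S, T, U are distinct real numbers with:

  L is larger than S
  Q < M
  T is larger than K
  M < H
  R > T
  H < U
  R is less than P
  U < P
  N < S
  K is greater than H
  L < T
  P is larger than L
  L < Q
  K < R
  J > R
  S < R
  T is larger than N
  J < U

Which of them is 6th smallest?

H

The consecutive relations fix a unique order: N < S < L < Q < M < H < K < T < R < J < U < P.
The 6th smallest is H.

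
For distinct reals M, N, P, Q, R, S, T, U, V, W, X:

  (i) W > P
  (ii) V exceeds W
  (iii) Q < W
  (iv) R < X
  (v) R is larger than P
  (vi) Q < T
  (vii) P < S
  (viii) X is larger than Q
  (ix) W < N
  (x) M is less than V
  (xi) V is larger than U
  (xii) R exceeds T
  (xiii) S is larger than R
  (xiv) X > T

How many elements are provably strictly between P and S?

1

The relations place P below S. An element lies strictly between them when it is forced above P and also forced below S.
Above P: {W, R, V, N, X}. Below S: {Q, T, R}.
Intersection: {R} — 1.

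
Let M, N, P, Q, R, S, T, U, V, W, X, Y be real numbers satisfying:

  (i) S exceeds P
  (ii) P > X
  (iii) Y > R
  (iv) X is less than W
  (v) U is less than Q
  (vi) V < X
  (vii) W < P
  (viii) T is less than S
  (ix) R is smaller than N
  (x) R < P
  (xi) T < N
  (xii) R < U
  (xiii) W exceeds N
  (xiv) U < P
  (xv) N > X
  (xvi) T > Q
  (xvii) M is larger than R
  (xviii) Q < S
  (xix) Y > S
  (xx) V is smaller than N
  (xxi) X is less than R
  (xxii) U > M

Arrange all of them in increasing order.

V < X < R < M < U < Q < T < N < W < P < S < Y

The consecutive links are each given: V < X; X < R; R < M; M < U; U < Q; Q < T; T < N; N < W; W < P; P < S; S < Y.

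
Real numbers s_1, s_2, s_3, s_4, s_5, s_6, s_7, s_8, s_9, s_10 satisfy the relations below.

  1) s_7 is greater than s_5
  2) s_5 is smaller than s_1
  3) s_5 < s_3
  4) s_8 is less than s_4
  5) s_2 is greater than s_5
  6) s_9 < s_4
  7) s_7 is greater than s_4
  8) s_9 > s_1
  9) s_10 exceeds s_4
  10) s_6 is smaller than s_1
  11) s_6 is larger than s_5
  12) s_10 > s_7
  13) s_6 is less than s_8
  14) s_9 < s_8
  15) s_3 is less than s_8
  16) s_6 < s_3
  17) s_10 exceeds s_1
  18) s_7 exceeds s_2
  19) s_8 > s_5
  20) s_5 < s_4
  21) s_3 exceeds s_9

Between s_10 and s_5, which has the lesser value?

s_5

s_5 < s_6 and s_6 < s_1 give s_5 < s_1.
Then s_1 < s_9 extends the chain to s_9.
With s_9 < s_3: s_5 < s_6 < s_1 < s_9 < s_3.
With s_3 < s_8: s_5 < s_6 < s_1 < s_9 < s_3 < s_8.
Then s_8 < s_4 extends the chain to s_4.
With s_4 < s_10: s_5 < s_6 < s_1 < s_9 < s_3 < s_8 < s_4 < s_10.
So s_5 < s_10; s_5 is the smaller of the two.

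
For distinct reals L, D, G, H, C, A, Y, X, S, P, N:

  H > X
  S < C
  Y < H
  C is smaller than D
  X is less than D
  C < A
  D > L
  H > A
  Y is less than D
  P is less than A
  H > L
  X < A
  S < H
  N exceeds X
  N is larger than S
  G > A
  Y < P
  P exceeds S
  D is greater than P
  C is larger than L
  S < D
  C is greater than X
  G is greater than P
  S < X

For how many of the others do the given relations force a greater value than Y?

5

From Y the given relations immediately reach P, D, H.
From those, A, G — 5 in total.
Nothing else is reachable above Y; 5 in all.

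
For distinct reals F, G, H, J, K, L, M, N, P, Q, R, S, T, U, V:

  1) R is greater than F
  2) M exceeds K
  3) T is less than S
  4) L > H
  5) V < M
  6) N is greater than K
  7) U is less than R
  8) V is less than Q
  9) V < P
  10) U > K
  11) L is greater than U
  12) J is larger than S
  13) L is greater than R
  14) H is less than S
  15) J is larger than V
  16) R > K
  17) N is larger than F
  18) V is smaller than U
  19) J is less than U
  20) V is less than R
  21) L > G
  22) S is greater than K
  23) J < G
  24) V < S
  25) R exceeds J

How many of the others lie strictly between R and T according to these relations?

3

The relations place T below R. An element lies strictly between them when it is forced above T and also forced below R.
Above T: {S, J, G, U, L}. Below R: {H, V, K, F, S, J, U}.
Intersection: {S, J, U} — 3.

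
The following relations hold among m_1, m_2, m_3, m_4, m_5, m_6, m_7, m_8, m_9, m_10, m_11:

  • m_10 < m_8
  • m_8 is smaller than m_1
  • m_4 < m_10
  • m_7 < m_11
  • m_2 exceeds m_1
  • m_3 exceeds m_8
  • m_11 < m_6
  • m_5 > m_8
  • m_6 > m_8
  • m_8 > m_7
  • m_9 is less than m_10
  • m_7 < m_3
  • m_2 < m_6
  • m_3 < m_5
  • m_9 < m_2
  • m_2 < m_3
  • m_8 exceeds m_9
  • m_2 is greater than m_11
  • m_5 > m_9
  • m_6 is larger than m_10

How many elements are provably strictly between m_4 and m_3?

4

Chaining upward from m_4 reaches: m_10, m_8, m_1, m_2, m_5, m_6.
Chaining downward from m_3 reaches: m_9, m_7, m_10, m_8, m_1, m_11, m_2.
Strictly between m_4 and m_3 are those in both lists: m_10, m_8, m_1, m_2 — 4 elements.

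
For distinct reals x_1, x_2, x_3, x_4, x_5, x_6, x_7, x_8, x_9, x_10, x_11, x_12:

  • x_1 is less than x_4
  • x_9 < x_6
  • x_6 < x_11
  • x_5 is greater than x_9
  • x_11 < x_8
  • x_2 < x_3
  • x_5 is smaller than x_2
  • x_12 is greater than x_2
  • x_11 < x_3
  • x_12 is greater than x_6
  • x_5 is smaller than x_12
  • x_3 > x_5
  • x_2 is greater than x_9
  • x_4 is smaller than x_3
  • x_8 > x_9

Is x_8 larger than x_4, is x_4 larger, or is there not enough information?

Following every chain through x_4: above x_4 we get x_3; below x_4 we get x_1.
x_8 is not reached, and no chain runs the other way from x_8 to x_4.
So the given relations leave the order of x_4 and x_8 undetermined.

undetermined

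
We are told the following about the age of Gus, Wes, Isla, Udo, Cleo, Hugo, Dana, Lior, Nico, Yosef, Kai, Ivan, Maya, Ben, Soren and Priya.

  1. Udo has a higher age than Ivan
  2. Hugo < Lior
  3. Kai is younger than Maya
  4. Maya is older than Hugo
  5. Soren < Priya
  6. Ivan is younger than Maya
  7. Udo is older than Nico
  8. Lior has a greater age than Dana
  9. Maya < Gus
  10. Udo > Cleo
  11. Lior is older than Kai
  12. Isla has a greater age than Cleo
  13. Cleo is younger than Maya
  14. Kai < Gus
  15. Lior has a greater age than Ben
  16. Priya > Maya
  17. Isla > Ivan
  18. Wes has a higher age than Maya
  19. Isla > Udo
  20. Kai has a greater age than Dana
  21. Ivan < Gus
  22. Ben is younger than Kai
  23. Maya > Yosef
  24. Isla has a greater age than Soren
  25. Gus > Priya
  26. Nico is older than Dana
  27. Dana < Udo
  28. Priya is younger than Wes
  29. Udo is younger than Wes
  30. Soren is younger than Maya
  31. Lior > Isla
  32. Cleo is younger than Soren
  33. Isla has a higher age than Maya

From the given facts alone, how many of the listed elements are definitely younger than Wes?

12

The elements the relations force below Wes are Cleo, Ben, Yosef, Dana, Kai, Hugo, Nico, Soren, Ivan, Maya, Priya, Udo — no chain reaches any other.
That is 12.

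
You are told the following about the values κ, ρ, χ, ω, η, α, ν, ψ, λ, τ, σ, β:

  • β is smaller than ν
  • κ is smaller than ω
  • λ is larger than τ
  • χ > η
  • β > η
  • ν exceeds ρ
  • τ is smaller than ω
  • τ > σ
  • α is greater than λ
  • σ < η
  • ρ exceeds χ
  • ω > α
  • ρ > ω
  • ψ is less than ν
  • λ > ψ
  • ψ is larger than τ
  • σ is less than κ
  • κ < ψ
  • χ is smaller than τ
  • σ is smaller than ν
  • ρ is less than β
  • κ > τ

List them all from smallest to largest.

σ < η < χ < τ < κ < ψ < λ < α < ω < ρ < β < ν

Nothing is placed below σ, so it is least; from there σ < η; η < χ; χ < τ; τ < κ; κ < ψ; ψ < λ; λ < α; α < ω; ω < ρ; ρ < β; β < ν, each given directly.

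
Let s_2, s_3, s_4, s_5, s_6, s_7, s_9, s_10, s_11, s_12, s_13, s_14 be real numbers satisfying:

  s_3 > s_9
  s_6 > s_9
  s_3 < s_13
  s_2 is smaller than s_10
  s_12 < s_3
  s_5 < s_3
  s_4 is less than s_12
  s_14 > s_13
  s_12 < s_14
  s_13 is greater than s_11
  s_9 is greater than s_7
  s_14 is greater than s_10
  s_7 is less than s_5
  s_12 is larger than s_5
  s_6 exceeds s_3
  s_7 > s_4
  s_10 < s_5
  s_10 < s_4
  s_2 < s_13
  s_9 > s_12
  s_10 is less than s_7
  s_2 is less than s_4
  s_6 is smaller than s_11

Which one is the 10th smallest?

The consecutive relations fix a unique order: s_2 < s_10 < s_4 < s_7 < s_5 < s_12 < s_9 < s_3 < s_6 < s_11 < s_13 < s_14.
The 10th smallest is s_11.

s_11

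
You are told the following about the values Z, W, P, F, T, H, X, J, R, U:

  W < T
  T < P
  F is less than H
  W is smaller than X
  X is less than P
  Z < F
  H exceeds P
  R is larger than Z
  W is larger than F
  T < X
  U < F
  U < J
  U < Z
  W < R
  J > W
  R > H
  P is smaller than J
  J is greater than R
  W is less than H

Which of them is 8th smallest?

H

Piecing the relations together gives one ordering: U < Z < F < W < T < X < P < H < R < J.
The 8th smallest is H.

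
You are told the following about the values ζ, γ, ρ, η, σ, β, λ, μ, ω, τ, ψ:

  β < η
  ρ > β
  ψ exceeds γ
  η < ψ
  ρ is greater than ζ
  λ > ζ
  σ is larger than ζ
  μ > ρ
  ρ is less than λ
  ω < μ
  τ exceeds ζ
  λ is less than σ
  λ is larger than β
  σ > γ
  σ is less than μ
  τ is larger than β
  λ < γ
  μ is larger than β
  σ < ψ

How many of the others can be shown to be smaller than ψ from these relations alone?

The elements the relations force below ψ are β, ζ, ρ, λ, η, γ, σ — no chain reaches any other.
That is 7.

7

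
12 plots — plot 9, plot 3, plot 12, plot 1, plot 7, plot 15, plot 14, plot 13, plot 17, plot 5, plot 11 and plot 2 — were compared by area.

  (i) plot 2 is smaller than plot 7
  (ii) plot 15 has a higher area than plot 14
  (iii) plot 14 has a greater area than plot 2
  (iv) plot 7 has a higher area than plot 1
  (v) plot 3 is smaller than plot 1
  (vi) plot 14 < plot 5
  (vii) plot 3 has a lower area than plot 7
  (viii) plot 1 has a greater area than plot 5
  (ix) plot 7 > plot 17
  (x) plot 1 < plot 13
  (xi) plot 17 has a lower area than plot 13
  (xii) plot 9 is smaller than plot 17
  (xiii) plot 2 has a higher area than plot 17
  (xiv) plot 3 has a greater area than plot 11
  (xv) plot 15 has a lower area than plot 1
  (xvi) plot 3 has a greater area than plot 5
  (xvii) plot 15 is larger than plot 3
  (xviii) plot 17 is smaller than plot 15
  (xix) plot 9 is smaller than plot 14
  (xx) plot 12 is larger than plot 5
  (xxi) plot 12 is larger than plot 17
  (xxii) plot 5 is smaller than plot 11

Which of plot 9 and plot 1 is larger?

plot 1

plot 9 < plot 17 and plot 17 < plot 2 give plot 9 < plot 2.
Then plot 2 < plot 14 extends the chain to plot 14.
With plot 14 < plot 5: plot 9 < plot 17 < plot 2 < plot 14 < plot 5.
Then plot 5 < plot 11 extends the chain to plot 11.
With plot 11 < plot 3: plot 9 < plot 17 < plot 2 < plot 14 < plot 5 < plot 11 < plot 3.
Then plot 3 < plot 15 extends the chain to plot 15.
Then plot 15 < plot 1 extends the chain to plot 1.
So plot 9 < plot 1; plot 1 is the larger of the two.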